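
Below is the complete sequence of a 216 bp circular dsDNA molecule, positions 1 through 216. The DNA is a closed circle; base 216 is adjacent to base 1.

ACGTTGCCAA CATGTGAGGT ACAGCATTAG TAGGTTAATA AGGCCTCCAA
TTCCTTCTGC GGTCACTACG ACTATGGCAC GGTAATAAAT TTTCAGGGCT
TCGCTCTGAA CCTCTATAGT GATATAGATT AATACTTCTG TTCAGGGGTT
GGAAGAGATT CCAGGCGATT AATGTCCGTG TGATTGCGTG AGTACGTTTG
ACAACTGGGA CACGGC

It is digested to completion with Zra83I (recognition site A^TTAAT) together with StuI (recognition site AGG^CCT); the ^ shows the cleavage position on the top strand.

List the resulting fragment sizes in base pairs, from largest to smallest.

91, 85, 40 bp

Zra83I sites (ATTAAT) start at positions 128, 168.
Zra83I cuts after the first base of each site, so after positions 128, 168.
The StuI site (AGGCCT) starts at position 41.
StuI cuts after base 3 of each site, so after position 43.
Combined cut positions: 43, 128, 168.
Circular molecule, 3 cuts → 3 fragments:
  44–128 → 85 bp
  129–168 → 40 bp
  169–216 then 1–43 → 48 + 43 = 91 bp
Sorted largest to smallest: 91, 85, 40 bp.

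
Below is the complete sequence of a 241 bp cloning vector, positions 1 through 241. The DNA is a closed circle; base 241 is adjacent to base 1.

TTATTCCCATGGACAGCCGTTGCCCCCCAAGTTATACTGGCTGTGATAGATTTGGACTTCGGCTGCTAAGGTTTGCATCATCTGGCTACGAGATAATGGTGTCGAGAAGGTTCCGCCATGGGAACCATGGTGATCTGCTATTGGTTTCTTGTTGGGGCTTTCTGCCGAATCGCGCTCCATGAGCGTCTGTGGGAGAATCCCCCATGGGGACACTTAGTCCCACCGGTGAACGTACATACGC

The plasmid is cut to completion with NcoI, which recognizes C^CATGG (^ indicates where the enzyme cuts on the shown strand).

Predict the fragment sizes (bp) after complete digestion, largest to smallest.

109, 77, 46, 9 bp

NcoI sites (CCATGG) start at positions 7, 116, 125, 202.
NcoI cuts after the first base of each site, so after positions 7, 116, 125, 202.
Circular molecule, 4 cuts → 4 fragments:
  8–116 → 109 bp
  117–125 → 9 bp
  126–202 → 77 bp
  203–241 then 1–7 → 39 + 7 = 46 bp
Sorted largest to smallest: 109, 77, 46, 9 bp.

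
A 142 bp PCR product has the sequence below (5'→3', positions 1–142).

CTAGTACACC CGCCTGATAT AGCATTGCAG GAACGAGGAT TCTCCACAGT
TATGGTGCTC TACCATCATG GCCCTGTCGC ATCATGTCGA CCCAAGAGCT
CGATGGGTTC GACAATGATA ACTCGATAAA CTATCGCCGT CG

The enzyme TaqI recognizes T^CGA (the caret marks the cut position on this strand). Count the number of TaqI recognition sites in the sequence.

4

TCGA occurs starting at positions 87, 100, 109, 123.
TaqI cuts at 4 sites.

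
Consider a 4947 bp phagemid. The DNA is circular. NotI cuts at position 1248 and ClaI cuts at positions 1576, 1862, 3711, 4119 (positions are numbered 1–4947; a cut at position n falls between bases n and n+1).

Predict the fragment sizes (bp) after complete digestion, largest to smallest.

2076, 1849, 408, 328, 286 bp

Combined cut positions (sorted): 1248, 1576, 1862, 3711, 4119.
Circular molecule, 5 cuts → 5 fragments:
  1576 − 1248 = 328 bp
  1862 − 1576 = 286 bp
  3711 − 1862 = 1849 bp
  4119 − 3711 = 408 bp
  wrap: 4947 − 4119 + 1248 = 2076 bp
Sorted largest to smallest: 2076, 1849, 408, 328, 286 bp.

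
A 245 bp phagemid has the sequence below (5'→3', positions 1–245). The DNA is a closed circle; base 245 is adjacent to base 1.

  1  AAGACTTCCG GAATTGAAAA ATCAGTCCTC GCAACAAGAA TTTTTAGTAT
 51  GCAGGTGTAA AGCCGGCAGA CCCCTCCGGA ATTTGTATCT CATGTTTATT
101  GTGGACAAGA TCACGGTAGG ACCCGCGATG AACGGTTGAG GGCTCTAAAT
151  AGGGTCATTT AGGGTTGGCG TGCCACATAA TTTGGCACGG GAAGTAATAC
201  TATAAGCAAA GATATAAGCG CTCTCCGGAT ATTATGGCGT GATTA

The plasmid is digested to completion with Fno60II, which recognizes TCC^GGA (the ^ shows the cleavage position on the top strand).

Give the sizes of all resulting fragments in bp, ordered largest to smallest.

Fno60II sites (TCCGGA) start at positions 7, 75, 224.
Fno60II cuts after base 3 of each site, so after positions 9, 77, 226.
Circular molecule, 3 cuts → 3 fragments:
  10–77 → 68 bp
  78–226 → 149 bp
  227–245 then 1–9 → 19 + 9 = 28 bp
Sorted largest to smallest: 149, 68, 28 bp.

149, 68, 28 bp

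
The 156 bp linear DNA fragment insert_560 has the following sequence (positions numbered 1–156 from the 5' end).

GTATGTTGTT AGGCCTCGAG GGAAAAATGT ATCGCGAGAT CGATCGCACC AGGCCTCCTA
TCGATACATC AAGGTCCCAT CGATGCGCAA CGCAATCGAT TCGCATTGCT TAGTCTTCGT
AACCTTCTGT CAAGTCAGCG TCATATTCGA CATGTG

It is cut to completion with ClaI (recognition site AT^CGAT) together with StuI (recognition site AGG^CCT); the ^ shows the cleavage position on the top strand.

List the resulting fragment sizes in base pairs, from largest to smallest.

ClaI sites (ATCGAT) start at positions 39, 60, 79, 95.
ClaI cuts after base 2 of each site, so after positions 40, 61, 80, 96.
StuI sites (AGGCCT) start at positions 11, 51.
StuI cuts after base 3 of each site, so after positions 13, 53.
Combined cut positions: 13, 40, 53, 61, 80, 96.
Linear molecule, 6 cuts → 7 fragments:
  1–13 → 13 bp
  14–40 → 27 bp
  41–53 → 13 bp
  54–61 → 8 bp
  62–80 → 19 bp
  81–96 → 16 bp
  97–156 → 60 bp
Sorted largest to smallest: 60, 27, 19, 16, 13, 13, 8 bp.

60, 27, 19, 16, 13, 13, 8 bp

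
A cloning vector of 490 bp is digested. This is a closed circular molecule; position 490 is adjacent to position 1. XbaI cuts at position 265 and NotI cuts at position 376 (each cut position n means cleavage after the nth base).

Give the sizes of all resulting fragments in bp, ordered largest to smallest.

Combined cut positions (sorted): 265, 376.
Circular molecule, 2 cuts → 2 fragments:
  376 − 265 = 111 bp
  wrap: 490 − 376 + 265 = 379 bp
Sorted largest to smallest: 379, 111 bp.

379, 111 bp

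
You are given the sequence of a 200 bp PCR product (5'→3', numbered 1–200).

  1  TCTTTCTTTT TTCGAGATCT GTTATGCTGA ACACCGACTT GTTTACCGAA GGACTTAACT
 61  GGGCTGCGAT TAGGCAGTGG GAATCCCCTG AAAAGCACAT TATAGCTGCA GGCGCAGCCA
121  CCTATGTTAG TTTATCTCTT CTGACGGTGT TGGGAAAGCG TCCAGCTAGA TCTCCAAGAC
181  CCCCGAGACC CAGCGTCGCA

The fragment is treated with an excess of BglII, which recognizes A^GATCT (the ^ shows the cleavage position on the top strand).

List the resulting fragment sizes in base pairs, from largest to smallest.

BglII sites (AGATCT) start at positions 15, 168.
BglII cuts after the first base of each site, so after positions 15, 168.
Linear molecule, 2 cuts → 3 fragments:
  1–15 → 15 bp
  16–168 → 153 bp
  169–200 → 32 bp
Sorted largest to smallest: 153, 32, 15 bp.

153, 32, 15 bp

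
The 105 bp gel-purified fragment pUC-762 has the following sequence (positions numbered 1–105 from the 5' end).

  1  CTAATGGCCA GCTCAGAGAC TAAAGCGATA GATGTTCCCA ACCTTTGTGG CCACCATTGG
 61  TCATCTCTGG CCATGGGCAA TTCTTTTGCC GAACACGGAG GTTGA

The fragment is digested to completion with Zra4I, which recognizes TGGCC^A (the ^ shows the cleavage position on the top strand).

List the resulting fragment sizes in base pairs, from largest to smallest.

Zra4I sites (TGGCCA) start at positions 5, 48, 68.
Zra4I cuts after base 5 of each site (before the last base), so after positions 9, 52, 72.
Linear molecule, 3 cuts → 4 fragments:
  1–9 → 9 bp
  10–52 → 43 bp
  53–72 → 20 bp
  73–105 → 33 bp
Sorted largest to smallest: 43, 33, 20, 9 bp.

43, 33, 20, 9 bp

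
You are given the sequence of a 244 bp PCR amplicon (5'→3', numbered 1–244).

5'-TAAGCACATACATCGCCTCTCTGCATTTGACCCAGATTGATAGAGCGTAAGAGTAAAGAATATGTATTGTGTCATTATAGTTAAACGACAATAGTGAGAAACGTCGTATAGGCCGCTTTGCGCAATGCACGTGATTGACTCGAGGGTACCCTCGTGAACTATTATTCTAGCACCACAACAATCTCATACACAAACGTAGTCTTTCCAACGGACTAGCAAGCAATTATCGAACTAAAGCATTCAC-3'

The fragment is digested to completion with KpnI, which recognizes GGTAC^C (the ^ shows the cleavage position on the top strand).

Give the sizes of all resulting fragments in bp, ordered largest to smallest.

149, 95 bp

The KpnI site (GGTACC) starts at position 145.
KpnI cuts after base 5 of each site (before the last base), so after position 149.
Linear molecule, 1 cut → 2 fragments:
  1–149 → 149 bp
  150–244 → 95 bp
Sorted largest to smallest: 149, 95 bp.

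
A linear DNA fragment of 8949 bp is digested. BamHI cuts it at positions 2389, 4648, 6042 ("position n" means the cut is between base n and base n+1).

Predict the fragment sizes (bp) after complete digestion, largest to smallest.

Linear molecule, 3 cuts → 4 fragments:
  2389 − 0 = 2389 bp
  4648 − 2389 = 2259 bp
  6042 − 4648 = 1394 bp
  8949 − 6042 = 2907 bp
Sorted largest to smallest: 2907, 2389, 2259, 1394 bp.

2907, 2389, 2259, 1394 bp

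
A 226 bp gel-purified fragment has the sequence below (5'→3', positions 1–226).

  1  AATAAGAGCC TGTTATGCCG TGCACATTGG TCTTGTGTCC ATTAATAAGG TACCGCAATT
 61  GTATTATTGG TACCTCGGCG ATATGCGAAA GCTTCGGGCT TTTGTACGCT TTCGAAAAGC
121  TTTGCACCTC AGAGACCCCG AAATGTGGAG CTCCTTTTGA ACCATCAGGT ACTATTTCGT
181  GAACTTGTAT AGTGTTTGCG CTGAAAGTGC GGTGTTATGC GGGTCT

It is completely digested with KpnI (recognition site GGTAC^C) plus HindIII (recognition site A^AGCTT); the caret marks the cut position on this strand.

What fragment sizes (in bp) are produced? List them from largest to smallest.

109, 53, 28, 20, 16 bp

KpnI sites (GGTACC) start at positions 49, 69.
KpnI cuts after base 5 of each site (before the last base), so after positions 53, 73.
HindIII sites (AAGCTT) start at positions 89, 117.
HindIII cuts after the first base of each site, so after positions 89, 117.
Combined cut positions: 53, 73, 89, 117.
Linear molecule, 4 cuts → 5 fragments:
  1–53 → 53 bp
  54–73 → 20 bp
  74–89 → 16 bp
  90–117 → 28 bp
  118–226 → 109 bp
Sorted largest to smallest: 109, 53, 28, 20, 16 bp.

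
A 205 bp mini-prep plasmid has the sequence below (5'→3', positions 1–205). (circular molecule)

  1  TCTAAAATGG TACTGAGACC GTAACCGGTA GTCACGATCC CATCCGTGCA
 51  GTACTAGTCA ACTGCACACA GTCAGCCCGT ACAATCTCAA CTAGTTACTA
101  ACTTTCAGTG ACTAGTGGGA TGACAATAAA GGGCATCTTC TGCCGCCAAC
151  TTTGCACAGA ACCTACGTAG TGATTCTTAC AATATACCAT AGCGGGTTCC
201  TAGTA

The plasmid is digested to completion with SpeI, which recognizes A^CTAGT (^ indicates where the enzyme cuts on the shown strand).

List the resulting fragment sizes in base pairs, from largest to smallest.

SpeI sites (ACTAGT) start at positions 53, 90, 111.
SpeI cuts after the first base of each site, so after positions 53, 90, 111.
Circular molecule, 3 cuts → 3 fragments:
  54–90 → 37 bp
  91–111 → 21 bp
  112–205 then 1–53 → 94 + 53 = 147 bp
Sorted largest to smallest: 147, 37, 21 bp.

147, 37, 21 bp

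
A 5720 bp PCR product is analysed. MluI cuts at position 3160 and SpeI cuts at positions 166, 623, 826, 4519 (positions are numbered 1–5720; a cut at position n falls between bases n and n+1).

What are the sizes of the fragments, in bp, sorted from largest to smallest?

Combined cut positions (sorted): 166, 623, 826, 3160, 4519.
Linear molecule, 5 cuts → 6 fragments:
  166 − 0 = 166 bp
  623 − 166 = 457 bp
  826 − 623 = 203 bp
  3160 − 826 = 2334 bp
  4519 − 3160 = 1359 bp
  5720 − 4519 = 1201 bp
Sorted largest to smallest: 2334, 1359, 1201, 457, 203, 166 bp.

2334, 1359, 1201, 457, 203, 166 bp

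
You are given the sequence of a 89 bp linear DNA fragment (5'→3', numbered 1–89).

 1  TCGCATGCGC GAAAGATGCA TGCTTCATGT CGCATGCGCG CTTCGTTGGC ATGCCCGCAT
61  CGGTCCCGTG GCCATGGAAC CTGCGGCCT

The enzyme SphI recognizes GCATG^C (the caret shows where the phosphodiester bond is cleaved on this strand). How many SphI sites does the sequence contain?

GCATGC occurs starting at positions 3, 18, 32, 49.
SphI cuts at 4 sites.

4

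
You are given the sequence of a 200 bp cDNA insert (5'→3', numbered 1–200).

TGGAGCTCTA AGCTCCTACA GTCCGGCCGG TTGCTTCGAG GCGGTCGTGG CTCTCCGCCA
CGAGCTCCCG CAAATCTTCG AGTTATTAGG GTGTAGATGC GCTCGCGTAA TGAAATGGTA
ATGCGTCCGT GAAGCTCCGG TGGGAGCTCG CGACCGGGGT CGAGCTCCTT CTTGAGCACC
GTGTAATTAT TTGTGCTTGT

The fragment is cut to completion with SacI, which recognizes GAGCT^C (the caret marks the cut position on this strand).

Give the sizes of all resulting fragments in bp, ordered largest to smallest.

82, 59, 34, 18, 7 bp

SacI sites (GAGCTC) start at positions 3, 62, 144, 162.
SacI cuts after base 5 of each site (before the last base), so after positions 7, 66, 148, 166.
Linear molecule, 4 cuts → 5 fragments:
  1–7 → 7 bp
  8–66 → 59 bp
  67–148 → 82 bp
  149–166 → 18 bp
  167–200 → 34 bp
Sorted largest to smallest: 82, 59, 34, 18, 7 bp.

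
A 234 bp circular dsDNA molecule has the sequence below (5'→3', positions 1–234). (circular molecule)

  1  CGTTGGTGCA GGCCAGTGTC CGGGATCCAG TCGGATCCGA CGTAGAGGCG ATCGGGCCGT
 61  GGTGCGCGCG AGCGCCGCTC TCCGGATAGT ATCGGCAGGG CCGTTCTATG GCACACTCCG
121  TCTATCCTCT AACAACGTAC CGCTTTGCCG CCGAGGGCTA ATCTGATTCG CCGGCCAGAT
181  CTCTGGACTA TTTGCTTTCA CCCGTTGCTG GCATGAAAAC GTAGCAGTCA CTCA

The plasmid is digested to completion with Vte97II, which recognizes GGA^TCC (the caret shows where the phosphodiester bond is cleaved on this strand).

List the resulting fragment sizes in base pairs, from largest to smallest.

Vte97II sites (GGATCC) start at positions 23, 33.
Vte97II cuts after base 3 of each site, so after positions 25, 35.
Circular molecule, 2 cuts → 2 fragments:
  26–35 → 10 bp
  36–234 then 1–25 → 199 + 25 = 224 bp
Sorted largest to smallest: 224, 10 bp.

224, 10 bp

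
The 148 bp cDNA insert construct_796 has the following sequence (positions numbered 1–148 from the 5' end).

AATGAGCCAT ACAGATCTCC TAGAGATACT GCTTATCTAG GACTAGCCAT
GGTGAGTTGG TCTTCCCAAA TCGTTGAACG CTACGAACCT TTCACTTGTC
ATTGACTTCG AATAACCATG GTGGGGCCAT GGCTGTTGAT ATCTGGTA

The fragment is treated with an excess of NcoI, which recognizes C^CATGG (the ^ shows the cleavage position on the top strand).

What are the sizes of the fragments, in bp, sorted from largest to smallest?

NcoI sites (CCATGG) start at positions 47, 116, 127.
NcoI cuts after the first base of each site, so after positions 47, 116, 127.
Linear molecule, 3 cuts → 4 fragments:
  1–47 → 47 bp
  48–116 → 69 bp
  117–127 → 11 bp
  128–148 → 21 bp
Sorted largest to smallest: 69, 47, 21, 11 bp.

69, 47, 21, 11 bp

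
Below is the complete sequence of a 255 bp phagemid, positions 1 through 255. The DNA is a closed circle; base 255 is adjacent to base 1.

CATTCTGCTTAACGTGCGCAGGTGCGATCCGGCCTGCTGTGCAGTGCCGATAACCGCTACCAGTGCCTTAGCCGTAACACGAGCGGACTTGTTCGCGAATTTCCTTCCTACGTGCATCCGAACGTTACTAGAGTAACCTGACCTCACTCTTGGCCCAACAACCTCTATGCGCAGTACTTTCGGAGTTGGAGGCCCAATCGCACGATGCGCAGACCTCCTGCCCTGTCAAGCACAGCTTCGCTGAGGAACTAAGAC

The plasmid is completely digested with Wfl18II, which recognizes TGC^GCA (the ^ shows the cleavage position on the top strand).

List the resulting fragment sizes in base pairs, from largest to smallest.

153, 64, 38 bp

Wfl18II sites (TGCGCA) start at positions 15, 168, 206.
Wfl18II cuts after base 3 of each site, so after positions 17, 170, 208.
Circular molecule, 3 cuts → 3 fragments:
  18–170 → 153 bp
  171–208 → 38 bp
  209–255 then 1–17 → 47 + 17 = 64 bp
Sorted largest to smallest: 153, 64, 38 bp.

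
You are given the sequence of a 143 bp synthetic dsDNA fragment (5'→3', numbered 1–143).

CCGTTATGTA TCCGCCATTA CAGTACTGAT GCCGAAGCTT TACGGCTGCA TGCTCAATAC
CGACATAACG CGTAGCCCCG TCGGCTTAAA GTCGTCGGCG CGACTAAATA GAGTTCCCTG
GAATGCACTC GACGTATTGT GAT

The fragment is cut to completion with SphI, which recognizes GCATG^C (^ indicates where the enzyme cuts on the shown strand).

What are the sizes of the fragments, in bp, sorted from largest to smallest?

The SphI site (GCATGC) starts at position 48.
SphI cuts after base 5 of each site (before the last base), so after position 52.
Linear molecule, 1 cut → 2 fragments:
  1–52 → 52 bp
  53–143 → 91 bp
Sorted largest to smallest: 91, 52 bp.

91, 52 bp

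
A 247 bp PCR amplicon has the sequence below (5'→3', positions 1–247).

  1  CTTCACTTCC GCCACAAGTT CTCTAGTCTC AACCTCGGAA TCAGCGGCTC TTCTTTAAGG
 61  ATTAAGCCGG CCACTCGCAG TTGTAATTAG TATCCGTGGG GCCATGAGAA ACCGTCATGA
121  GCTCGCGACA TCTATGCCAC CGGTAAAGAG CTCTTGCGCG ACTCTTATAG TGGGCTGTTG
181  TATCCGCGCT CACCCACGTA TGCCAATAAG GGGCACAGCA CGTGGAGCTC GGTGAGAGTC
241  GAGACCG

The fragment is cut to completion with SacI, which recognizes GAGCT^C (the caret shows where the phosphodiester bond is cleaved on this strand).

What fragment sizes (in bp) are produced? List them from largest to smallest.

123, 77, 29, 18 bp

SacI sites (GAGCTC) start at positions 119, 148, 225.
SacI cuts after base 5 of each site (before the last base), so after positions 123, 152, 229.
Linear molecule, 3 cuts → 4 fragments:
  1–123 → 123 bp
  124–152 → 29 bp
  153–229 → 77 bp
  230–247 → 18 bp
Sorted largest to smallest: 123, 77, 29, 18 bp.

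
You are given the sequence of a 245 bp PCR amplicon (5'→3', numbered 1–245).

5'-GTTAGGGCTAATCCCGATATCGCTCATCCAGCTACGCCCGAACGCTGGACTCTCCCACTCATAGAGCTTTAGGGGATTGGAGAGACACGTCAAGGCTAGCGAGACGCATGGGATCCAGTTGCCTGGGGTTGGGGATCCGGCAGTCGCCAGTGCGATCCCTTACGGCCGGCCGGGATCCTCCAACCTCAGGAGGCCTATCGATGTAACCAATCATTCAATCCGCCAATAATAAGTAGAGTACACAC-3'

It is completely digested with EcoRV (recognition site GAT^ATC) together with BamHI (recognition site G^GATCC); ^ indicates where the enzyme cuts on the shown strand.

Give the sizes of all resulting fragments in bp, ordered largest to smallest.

The EcoRV site (GATATC) starts at position 16.
EcoRV cuts after base 3 of each site, so after position 18.
BamHI sites (GGATCC) start at positions 111, 133, 173.
BamHI cuts after the first base of each site, so after positions 111, 133, 173.
Combined cut positions: 18, 111, 133, 173.
Linear molecule, 4 cuts → 5 fragments:
  1–18 → 18 bp
  19–111 → 93 bp
  112–133 → 22 bp
  134–173 → 40 bp
  174–245 → 72 bp
Sorted largest to smallest: 93, 72, 40, 22, 18 bp.

93, 72, 40, 22, 18 bp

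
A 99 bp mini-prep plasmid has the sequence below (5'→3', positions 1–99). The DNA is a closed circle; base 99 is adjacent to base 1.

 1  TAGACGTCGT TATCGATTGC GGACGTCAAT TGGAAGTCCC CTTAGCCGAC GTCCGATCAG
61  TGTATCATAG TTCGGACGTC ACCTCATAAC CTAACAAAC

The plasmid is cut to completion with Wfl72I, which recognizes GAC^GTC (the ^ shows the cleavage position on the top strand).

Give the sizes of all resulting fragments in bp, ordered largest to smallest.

27, 27, 26, 19 bp

Wfl72I sites (GACGTC) start at positions 3, 22, 48, 75.
Wfl72I cuts after base 3 of each site, so after positions 5, 24, 50, 77.
Circular molecule, 4 cuts → 4 fragments:
  6–24 → 19 bp
  25–50 → 26 bp
  51–77 → 27 bp
  78–99 then 1–5 → 22 + 5 = 27 bp
Sorted largest to smallest: 27, 27, 26, 19 bp.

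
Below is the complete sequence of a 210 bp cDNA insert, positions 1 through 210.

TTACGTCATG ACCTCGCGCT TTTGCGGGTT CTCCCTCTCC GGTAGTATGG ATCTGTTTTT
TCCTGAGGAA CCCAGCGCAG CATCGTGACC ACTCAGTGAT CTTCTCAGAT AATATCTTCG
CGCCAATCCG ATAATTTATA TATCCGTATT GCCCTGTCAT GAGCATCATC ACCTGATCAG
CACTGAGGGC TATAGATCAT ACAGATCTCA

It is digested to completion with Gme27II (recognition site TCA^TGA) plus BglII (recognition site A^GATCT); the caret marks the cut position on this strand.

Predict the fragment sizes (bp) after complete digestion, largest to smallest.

Gme27II sites (TCATGA) start at positions 6, 157.
Gme27II cuts after base 3 of each site, so after positions 8, 159.
The BglII site (AGATCT) starts at position 203.
BglII cuts after the first base of each site, so after position 203.
Combined cut positions: 8, 159, 203.
Linear molecule, 3 cuts → 4 fragments:
  1–8 → 8 bp
  9–159 → 151 bp
  160–203 → 44 bp
  204–210 → 7 bp
Sorted largest to smallest: 151, 44, 8, 7 bp.

151, 44, 8, 7 bp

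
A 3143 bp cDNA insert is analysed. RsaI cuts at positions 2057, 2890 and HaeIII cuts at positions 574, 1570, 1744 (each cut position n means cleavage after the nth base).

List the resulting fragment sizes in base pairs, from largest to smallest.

Combined cut positions (sorted): 574, 1570, 1744, 2057, 2890.
Linear molecule, 5 cuts → 6 fragments:
  574 − 0 = 574 bp
  1570 − 574 = 996 bp
  1744 − 1570 = 174 bp
  2057 − 1744 = 313 bp
  2890 − 2057 = 833 bp
  3143 − 2890 = 253 bp
Sorted largest to smallest: 996, 833, 574, 313, 253, 174 bp.

996, 833, 574, 313, 253, 174 bp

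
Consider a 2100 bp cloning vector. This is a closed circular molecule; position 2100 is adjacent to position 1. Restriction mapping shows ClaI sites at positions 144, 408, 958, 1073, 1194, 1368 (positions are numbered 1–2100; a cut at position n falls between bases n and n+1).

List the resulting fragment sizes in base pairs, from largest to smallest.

Circular molecule, 6 cuts → 6 fragments:
  408 − 144 = 264 bp
  958 − 408 = 550 bp
  1073 − 958 = 115 bp
  1194 − 1073 = 121 bp
  1368 − 1194 = 174 bp
  wrap: 2100 − 1368 + 144 = 876 bp
Sorted largest to smallest: 876, 550, 264, 174, 121, 115 bp.

876, 550, 264, 174, 121, 115 bp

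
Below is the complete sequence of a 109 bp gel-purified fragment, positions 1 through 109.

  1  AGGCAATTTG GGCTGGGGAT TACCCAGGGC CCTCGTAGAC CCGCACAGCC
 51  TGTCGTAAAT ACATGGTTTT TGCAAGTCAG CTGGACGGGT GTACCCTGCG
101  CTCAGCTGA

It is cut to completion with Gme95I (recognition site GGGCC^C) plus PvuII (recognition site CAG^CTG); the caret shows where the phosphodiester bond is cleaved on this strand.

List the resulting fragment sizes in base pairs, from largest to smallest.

The Gme95I site (GGGCCC) starts at position 27.
Gme95I cuts after base 5 of each site (before the last base), so after position 31.
PvuII sites (CAGCTG) start at positions 78, 103.
PvuII cuts after base 3 of each site, so after positions 80, 105.
Combined cut positions: 31, 80, 105.
Linear molecule, 3 cuts → 4 fragments:
  1–31 → 31 bp
  32–80 → 49 bp
  81–105 → 25 bp
  106–109 → 4 bp
Sorted largest to smallest: 49, 31, 25, 4 bp.

49, 31, 25, 4 bp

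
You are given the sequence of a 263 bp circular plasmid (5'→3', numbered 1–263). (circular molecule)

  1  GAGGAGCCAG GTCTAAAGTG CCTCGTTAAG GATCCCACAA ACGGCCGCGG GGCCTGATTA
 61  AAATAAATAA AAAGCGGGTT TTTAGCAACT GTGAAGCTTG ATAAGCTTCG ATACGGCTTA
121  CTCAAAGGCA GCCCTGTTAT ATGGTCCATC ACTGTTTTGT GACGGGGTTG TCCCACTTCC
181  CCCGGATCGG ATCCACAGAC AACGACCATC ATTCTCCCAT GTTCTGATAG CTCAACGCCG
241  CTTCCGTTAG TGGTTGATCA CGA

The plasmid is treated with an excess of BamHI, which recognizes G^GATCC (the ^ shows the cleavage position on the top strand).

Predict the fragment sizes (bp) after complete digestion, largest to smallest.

159, 104 bp

BamHI sites (GGATCC) start at positions 30, 189.
BamHI cuts after the first base of each site, so after positions 30, 189.
Circular molecule, 2 cuts → 2 fragments:
  31–189 → 159 bp
  190–263 then 1–30 → 74 + 30 = 104 bp
Sorted largest to smallest: 159, 104 bp.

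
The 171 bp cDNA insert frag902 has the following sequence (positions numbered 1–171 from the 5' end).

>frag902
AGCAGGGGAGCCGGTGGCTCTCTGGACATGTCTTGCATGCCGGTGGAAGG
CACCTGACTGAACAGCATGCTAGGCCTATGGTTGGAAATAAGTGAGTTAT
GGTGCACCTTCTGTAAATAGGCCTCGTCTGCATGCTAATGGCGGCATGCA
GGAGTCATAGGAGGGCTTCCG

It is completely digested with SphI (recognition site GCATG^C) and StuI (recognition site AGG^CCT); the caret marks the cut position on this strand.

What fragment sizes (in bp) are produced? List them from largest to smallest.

47, 39, 30, 23, 14, 13, 5 bp

SphI sites (GCATGC) start at positions 35, 65, 130, 144.
SphI cuts after base 5 of each site (before the last base), so after positions 39, 69, 134, 148.
StuI sites (AGGCCT) start at positions 72, 119.
StuI cuts after base 3 of each site, so after positions 74, 121.
Combined cut positions: 39, 69, 74, 121, 134, 148.
Linear molecule, 6 cuts → 7 fragments:
  1–39 → 39 bp
  40–69 → 30 bp
  70–74 → 5 bp
  75–121 → 47 bp
  122–134 → 13 bp
  135–148 → 14 bp
  149–171 → 23 bp
Sorted largest to smallest: 47, 39, 30, 23, 14, 13, 5 bp.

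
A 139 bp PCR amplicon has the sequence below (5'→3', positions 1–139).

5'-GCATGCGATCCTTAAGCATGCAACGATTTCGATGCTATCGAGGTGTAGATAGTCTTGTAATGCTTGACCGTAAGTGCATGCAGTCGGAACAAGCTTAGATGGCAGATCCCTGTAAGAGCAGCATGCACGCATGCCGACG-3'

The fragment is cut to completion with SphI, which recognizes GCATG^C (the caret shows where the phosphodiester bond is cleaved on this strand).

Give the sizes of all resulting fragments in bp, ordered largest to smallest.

SphI sites (GCATGC) start at positions 1, 16, 76, 121, 129.
SphI cuts after base 5 of each site (before the last base), so after positions 5, 20, 80, 125, 133.
Linear molecule, 5 cuts → 6 fragments:
  1–5 → 5 bp
  6–20 → 15 bp
  21–80 → 60 bp
  81–125 → 45 bp
  126–133 → 8 bp
  134–139 → 6 bp
Sorted largest to smallest: 60, 45, 15, 8, 6, 5 bp.

60, 45, 15, 8, 6, 5 bp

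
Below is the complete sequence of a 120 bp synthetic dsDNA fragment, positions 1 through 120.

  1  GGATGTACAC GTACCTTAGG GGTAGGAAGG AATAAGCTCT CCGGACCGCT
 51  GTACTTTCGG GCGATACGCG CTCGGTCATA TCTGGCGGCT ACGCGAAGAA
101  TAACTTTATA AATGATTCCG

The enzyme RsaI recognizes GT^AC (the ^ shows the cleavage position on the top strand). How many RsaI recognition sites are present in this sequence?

3

GTAC occurs starting at positions 5, 11, 51.
RsaI cuts at 3 sites.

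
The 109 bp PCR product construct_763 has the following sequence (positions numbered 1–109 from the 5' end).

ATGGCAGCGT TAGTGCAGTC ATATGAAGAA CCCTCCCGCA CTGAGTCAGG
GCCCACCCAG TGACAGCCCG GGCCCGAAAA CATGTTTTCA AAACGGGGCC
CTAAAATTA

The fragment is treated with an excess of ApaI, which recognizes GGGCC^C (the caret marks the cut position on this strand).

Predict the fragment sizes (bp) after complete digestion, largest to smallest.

ApaI sites (GGGCCC) start at positions 49, 70, 96.
ApaI cuts after base 5 of each site (before the last base), so after positions 53, 74, 100.
Linear molecule, 3 cuts → 4 fragments:
  1–53 → 53 bp
  54–74 → 21 bp
  75–100 → 26 bp
  101–109 → 9 bp
Sorted largest to smallest: 53, 26, 21, 9 bp.

53, 26, 21, 9 bp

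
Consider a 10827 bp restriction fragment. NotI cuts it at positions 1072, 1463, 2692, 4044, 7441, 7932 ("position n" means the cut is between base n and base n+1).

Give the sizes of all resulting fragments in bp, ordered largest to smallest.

Linear molecule, 6 cuts → 7 fragments:
  1072 − 0 = 1072 bp
  1463 − 1072 = 391 bp
  2692 − 1463 = 1229 bp
  4044 − 2692 = 1352 bp
  7441 − 4044 = 3397 bp
  7932 − 7441 = 491 bp
  10827 − 7932 = 2895 bp
Sorted largest to smallest: 3397, 2895, 1352, 1229, 1072, 491, 391 bp.

3397, 2895, 1352, 1229, 1072, 491, 391 bp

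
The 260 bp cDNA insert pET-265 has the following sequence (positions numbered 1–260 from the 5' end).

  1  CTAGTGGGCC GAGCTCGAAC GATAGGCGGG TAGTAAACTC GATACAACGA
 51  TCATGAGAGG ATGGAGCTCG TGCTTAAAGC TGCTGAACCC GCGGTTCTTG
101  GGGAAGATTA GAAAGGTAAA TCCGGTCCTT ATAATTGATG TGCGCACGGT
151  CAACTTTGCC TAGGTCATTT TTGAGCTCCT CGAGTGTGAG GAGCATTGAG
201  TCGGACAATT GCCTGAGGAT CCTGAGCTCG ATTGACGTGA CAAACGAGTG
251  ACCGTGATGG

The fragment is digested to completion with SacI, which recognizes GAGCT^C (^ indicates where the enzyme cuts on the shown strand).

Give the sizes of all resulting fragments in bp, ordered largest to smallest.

109, 53, 51, 32, 15 bp

SacI sites (GAGCTC) start at positions 11, 64, 173, 224.
SacI cuts after base 5 of each site (before the last base), so after positions 15, 68, 177, 228.
Linear molecule, 4 cuts → 5 fragments:
  1–15 → 15 bp
  16–68 → 53 bp
  69–177 → 109 bp
  178–228 → 51 bp
  229–260 → 32 bp
Sorted largest to smallest: 109, 53, 51, 32, 15 bp.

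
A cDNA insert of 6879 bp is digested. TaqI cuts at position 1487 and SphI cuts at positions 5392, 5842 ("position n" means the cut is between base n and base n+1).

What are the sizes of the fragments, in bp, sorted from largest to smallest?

3905, 1487, 1037, 450 bp

Combined cut positions (sorted): 1487, 5392, 5842.
Linear molecule, 3 cuts → 4 fragments:
  1487 − 0 = 1487 bp
  5392 − 1487 = 3905 bp
  5842 − 5392 = 450 bp
  6879 − 5842 = 1037 bp
Sorted largest to smallest: 3905, 1487, 1037, 450 bp.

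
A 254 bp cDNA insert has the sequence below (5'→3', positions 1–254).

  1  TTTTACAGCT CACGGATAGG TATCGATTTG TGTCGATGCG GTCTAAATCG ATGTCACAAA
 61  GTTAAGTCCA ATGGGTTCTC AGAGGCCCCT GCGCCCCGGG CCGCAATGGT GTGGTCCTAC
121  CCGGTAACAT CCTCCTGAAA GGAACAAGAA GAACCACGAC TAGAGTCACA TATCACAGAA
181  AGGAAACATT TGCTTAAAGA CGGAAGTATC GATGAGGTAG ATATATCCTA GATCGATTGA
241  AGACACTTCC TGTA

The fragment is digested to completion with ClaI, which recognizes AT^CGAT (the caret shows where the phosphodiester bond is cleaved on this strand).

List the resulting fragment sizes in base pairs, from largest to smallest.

161, 25, 24, 23, 21 bp

ClaI sites (ATCGAT) start at positions 22, 47, 208, 232.
ClaI cuts after base 2 of each site, so after positions 23, 48, 209, 233.
Linear molecule, 4 cuts → 5 fragments:
  1–23 → 23 bp
  24–48 → 25 bp
  49–209 → 161 bp
  210–233 → 24 bp
  234–254 → 21 bp
Sorted largest to smallest: 161, 25, 24, 23, 21 bp.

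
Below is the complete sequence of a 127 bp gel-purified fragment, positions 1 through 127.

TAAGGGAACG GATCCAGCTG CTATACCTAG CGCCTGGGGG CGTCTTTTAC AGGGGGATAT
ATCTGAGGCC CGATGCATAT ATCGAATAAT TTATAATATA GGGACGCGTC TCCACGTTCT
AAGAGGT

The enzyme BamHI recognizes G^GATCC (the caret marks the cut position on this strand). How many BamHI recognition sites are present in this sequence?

1

GGATCC occurs starting at position 10.
BamHI cuts at 1 site.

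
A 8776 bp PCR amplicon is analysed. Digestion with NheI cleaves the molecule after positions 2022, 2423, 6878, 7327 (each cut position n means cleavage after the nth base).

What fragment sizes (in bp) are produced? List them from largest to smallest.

4455, 2022, 1449, 449, 401 bp

Linear molecule, 4 cuts → 5 fragments:
  2022 − 0 = 2022 bp
  2423 − 2022 = 401 bp
  6878 − 2423 = 4455 bp
  7327 − 6878 = 449 bp
  8776 − 7327 = 1449 bp
Sorted largest to smallest: 4455, 2022, 1449, 449, 401 bp.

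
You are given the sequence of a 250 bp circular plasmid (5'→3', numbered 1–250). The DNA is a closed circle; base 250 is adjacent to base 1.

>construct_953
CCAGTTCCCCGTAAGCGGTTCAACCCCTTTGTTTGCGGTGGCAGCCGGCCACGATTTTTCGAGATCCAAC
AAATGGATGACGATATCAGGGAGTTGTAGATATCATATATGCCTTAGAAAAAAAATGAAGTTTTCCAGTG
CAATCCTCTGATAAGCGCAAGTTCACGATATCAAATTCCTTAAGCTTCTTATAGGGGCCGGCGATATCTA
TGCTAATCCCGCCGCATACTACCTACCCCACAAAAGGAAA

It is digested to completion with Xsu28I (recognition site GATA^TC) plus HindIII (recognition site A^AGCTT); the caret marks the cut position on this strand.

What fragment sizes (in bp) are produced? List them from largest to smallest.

Xsu28I sites (GATATC) start at positions 82, 99, 167, 203.
Xsu28I cuts after base 4 of each site, so after positions 85, 102, 170, 206.
The HindIII site (AAGCTT) starts at position 182.
HindIII cuts after the first base of each site, so after position 182.
Combined cut positions: 85, 102, 170, 182, 206.
Circular molecule, 5 cuts → 5 fragments:
  86–102 → 17 bp
  103–170 → 68 bp
  171–182 → 12 bp
  183–206 → 24 bp
  207–250 then 1–85 → 44 + 85 = 129 bp
Sorted largest to smallest: 129, 68, 24, 17, 12 bp.

129, 68, 24, 17, 12 bp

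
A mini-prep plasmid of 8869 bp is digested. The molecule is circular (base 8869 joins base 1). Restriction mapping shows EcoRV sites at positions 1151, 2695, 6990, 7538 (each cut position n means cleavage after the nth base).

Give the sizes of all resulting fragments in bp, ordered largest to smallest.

Circular molecule, 4 cuts → 4 fragments:
  2695 − 1151 = 1544 bp
  6990 − 2695 = 4295 bp
  7538 − 6990 = 548 bp
  wrap: 8869 − 7538 + 1151 = 2482 bp
Sorted largest to smallest: 4295, 2482, 1544, 548 bp.

4295, 2482, 1544, 548 bp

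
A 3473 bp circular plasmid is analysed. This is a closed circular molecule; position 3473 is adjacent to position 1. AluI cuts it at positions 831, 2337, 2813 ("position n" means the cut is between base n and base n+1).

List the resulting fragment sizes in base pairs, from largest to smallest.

Circular molecule, 3 cuts → 3 fragments:
  2337 − 831 = 1506 bp
  2813 − 2337 = 476 bp
  wrap: 3473 − 2813 + 831 = 1491 bp
Sorted largest to smallest: 1506, 1491, 476 bp.

1506, 1491, 476 bp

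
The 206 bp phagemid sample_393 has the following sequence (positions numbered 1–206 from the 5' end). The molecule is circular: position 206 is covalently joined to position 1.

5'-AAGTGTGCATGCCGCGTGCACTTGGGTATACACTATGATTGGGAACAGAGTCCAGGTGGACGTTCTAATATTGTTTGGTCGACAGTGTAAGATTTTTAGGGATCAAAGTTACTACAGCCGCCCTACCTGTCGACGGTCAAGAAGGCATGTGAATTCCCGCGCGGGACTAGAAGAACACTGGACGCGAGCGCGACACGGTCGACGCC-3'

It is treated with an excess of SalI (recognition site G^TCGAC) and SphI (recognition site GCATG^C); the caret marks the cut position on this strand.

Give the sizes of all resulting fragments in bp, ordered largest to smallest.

SalI sites (GTCGAC) start at positions 78, 129, 198.
SalI cuts after the first base of each site, so after positions 78, 129, 198.
The SphI site (GCATGC) starts at position 7.
SphI cuts after base 5 of each site (before the last base), so after position 11.
Combined cut positions: 11, 78, 129, 198.
Circular molecule, 4 cuts → 4 fragments:
  12–78 → 67 bp
  79–129 → 51 bp
  130–198 → 69 bp
  199–206 then 1–11 → 8 + 11 = 19 bp
Sorted largest to smallest: 69, 67, 51, 19 bp.

69, 67, 51, 19 bp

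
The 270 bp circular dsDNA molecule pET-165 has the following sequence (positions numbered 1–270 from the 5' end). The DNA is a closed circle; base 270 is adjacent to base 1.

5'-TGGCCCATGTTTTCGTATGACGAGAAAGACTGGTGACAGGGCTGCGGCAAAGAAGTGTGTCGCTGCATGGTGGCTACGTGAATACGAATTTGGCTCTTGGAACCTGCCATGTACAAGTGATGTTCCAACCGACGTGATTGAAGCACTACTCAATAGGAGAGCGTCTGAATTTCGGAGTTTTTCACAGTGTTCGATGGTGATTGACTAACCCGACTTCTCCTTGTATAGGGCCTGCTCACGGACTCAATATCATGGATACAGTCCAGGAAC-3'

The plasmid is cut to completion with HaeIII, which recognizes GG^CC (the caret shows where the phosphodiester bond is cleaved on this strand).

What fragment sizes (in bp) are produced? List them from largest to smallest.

HaeIII sites (GGCC) start at positions 2, 229.
HaeIII cuts after base 2 of each site, so after positions 3, 230.
Circular molecule, 2 cuts → 2 fragments:
  4–230 → 227 bp
  231–270 then 1–3 → 40 + 3 = 43 bp
Sorted largest to smallest: 227, 43 bp.

227, 43 bp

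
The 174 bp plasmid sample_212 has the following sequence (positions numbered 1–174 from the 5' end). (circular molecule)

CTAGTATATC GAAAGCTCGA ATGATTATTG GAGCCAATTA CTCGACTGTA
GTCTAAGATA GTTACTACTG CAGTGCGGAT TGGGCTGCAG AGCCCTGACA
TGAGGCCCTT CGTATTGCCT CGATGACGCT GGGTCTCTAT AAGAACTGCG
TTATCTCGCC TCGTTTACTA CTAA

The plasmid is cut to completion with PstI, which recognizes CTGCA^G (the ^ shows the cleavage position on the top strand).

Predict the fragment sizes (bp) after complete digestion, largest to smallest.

PstI sites (CTGCAG) start at positions 68, 85.
PstI cuts after base 5 of each site (before the last base), so after positions 72, 89.
Circular molecule, 2 cuts → 2 fragments:
  73–89 → 17 bp
  90–174 then 1–72 → 85 + 72 = 157 bp
Sorted largest to smallest: 157, 17 bp.

157, 17 bp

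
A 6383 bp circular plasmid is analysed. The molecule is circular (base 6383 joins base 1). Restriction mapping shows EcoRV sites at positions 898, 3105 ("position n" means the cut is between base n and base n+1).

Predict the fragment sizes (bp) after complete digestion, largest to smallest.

Circular molecule, 2 cuts → 2 fragments:
  3105 − 898 = 2207 bp
  wrap: 6383 − 3105 + 898 = 4176 bp
Sorted largest to smallest: 4176, 2207 bp.

4176, 2207 bp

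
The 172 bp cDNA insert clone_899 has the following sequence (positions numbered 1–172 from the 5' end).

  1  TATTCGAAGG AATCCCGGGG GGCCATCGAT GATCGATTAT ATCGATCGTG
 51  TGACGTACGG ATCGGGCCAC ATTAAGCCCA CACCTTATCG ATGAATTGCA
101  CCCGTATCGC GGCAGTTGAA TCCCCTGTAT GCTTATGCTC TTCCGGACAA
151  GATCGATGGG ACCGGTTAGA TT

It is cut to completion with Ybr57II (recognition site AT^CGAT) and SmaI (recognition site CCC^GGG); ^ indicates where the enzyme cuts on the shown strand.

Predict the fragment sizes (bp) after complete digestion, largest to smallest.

Ybr57II sites (ATCGAT) start at positions 25, 32, 41, 87, 152.
Ybr57II cuts after base 2 of each site, so after positions 26, 33, 42, 88, 153.
The SmaI site (CCCGGG) starts at position 14.
SmaI cuts after base 3 of each site, so after position 16.
Combined cut positions: 16, 26, 33, 42, 88, 153.
Linear molecule, 6 cuts → 7 fragments:
  1–16 → 16 bp
  17–26 → 10 bp
  27–33 → 7 bp
  34–42 → 9 bp
  43–88 → 46 bp
  89–153 → 65 bp
  154–172 → 19 bp
Sorted largest to smallest: 65, 46, 19, 16, 10, 9, 7 bp.

65, 46, 19, 16, 10, 9, 7 bp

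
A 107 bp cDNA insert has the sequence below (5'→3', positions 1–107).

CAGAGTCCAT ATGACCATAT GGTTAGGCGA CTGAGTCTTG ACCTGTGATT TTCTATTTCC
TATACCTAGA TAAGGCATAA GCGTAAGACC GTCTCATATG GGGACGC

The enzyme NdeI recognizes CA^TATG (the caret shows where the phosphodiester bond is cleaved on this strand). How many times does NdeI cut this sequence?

3

CATATG occurs starting at positions 8, 16, 95.
NdeI cuts at 3 sites.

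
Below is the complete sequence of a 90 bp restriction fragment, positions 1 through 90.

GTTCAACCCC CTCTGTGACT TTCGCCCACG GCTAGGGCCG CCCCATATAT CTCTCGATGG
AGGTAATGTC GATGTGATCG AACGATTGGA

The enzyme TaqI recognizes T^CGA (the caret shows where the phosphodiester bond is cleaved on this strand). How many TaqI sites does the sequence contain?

TCGA occurs starting at positions 54, 69, 78.
TaqI cuts at 3 sites.

3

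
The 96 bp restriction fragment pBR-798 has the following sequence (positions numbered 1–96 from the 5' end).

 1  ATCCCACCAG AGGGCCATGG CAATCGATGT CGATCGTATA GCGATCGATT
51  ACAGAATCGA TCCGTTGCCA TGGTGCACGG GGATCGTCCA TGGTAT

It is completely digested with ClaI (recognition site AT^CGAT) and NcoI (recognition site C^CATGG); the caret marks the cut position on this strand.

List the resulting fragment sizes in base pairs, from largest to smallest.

ClaI sites (ATCGAT) start at positions 23, 44, 56.
ClaI cuts after base 2 of each site, so after positions 24, 45, 57.
NcoI sites (CCATGG) start at positions 15, 68, 88.
NcoI cuts after the first base of each site, so after positions 15, 68, 88.
Combined cut positions: 15, 24, 45, 57, 68, 88.
Linear molecule, 6 cuts → 7 fragments:
  1–15 → 15 bp
  16–24 → 9 bp
  25–45 → 21 bp
  46–57 → 12 bp
  58–68 → 11 bp
  69–88 → 20 bp
  89–96 → 8 bp
Sorted largest to smallest: 21, 20, 15, 12, 11, 9, 8 bp.

21, 20, 15, 12, 11, 9, 8 bp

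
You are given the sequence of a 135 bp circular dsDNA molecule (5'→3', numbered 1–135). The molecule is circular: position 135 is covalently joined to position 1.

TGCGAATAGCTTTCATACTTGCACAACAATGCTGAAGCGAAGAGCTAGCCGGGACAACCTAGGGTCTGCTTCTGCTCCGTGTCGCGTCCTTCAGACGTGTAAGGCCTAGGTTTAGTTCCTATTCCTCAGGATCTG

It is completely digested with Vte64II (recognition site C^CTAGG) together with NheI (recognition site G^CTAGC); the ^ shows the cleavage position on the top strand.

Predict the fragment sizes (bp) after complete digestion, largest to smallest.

74, 47, 14 bp

Vte64II sites (CCTAGG) start at positions 58, 105.
Vte64II cuts after the first base of each site, so after positions 58, 105.
The NheI site (GCTAGC) starts at position 44.
NheI cuts after the first base of each site, so after position 44.
Combined cut positions: 44, 58, 105.
Circular molecule, 3 cuts → 3 fragments:
  45–58 → 14 bp
  59–105 → 47 bp
  106–135 then 1–44 → 30 + 44 = 74 bp
Sorted largest to smallest: 74, 47, 14 bp.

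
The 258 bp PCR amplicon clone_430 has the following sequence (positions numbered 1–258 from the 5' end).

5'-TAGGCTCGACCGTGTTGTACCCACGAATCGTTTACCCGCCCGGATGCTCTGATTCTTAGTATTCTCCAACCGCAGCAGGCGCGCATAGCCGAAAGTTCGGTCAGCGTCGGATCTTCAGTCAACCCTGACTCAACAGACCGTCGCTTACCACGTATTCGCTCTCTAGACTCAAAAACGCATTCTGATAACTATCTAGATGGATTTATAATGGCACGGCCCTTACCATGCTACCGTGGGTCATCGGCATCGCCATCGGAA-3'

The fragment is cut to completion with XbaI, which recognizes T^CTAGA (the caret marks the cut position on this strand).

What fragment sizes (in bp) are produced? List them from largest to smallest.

XbaI sites (TCTAGA) start at positions 162, 192.
XbaI cuts after the first base of each site, so after positions 162, 192.
Linear molecule, 2 cuts → 3 fragments:
  1–162 → 162 bp
  163–192 → 30 bp
  193–258 → 66 bp
Sorted largest to smallest: 162, 66, 30 bp.

162, 66, 30 bp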